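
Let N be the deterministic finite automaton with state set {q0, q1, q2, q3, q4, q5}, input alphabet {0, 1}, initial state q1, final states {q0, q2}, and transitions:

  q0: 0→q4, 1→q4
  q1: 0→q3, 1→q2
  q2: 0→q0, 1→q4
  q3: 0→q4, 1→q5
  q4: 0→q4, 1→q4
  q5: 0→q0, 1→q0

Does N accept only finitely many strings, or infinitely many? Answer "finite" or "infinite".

finite

The useful states (reachable from q1 and able to reach an accepting state) are {q0, q1, q2, q3, q5}.
Restricted to these states the transition graph has no cycle, so every accepting path has bounded length and L is finite.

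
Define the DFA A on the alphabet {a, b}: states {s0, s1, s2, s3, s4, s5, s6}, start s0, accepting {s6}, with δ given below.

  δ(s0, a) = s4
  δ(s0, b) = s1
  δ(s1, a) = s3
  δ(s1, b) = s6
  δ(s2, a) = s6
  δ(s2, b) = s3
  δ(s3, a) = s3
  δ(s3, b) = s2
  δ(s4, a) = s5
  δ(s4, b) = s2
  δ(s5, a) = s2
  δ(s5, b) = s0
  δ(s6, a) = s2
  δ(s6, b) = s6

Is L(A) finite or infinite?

infinite

State s3 is reachable from the start and can reach an accepting state, and it lies on the cycle s3 → s2 → s3.
Traversing that cycle any number of times yields accepted strings of unbounded length, so the language is infinite.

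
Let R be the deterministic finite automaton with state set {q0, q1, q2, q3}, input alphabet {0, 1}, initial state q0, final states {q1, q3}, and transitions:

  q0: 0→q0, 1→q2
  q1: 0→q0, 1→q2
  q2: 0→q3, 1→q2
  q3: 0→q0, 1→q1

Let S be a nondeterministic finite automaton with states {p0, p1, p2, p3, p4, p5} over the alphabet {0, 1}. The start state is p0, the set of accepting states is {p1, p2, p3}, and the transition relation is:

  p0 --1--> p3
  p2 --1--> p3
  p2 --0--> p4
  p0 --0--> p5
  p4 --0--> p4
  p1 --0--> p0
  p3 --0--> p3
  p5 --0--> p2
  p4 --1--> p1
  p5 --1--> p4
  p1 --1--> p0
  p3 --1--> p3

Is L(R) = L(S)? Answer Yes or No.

The string 010 is accepted by R but rejected by S.
So L(R) ≠ L(S).

No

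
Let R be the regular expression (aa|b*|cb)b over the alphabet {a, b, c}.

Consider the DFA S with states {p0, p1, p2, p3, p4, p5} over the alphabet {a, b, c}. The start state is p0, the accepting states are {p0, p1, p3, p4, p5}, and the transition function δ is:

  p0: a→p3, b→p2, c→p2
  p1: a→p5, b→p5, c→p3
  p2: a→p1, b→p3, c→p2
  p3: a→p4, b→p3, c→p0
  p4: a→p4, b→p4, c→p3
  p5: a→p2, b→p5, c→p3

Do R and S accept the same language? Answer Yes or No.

No

The string b is accepted by R but rejected by S.
So L(R) ≠ L(S).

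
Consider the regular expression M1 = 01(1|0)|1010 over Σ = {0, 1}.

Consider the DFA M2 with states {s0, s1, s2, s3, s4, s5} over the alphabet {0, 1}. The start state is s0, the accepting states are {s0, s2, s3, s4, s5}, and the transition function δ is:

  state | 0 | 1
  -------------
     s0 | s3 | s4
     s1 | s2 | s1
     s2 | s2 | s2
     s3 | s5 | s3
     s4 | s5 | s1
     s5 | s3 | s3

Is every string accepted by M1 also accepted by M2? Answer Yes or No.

Yes

Converting the expression M1 to a DFA (subset construction, then merging equivalent states) gives the minimal DFA with states {r0, r1, r2, r3, r4, r5, r6, r7}, start state r0, accepting states {r6} and transitions r0: 0→r1, 1→r2; r1: 0→r3, 1→r4; r2: 0→r5, 1→r3; r3: 0→r3, 1→r3; r4: 0→r6, 1→r6; r5: 0→r3, 1→r7; r6: 0→r3, 1→r3; r7: 0→r6, 1→r3.
Exploring the product automaton M1 × M2 from the start pair (r0, s0), following both machines on each input symbol, reaches 12 state pairs: (r0, s0), (r1, s3), (r2, s4), (r3, s5), (r4, s3), (r5, s5), (r3, s1), (r3, s3), (r6, s5), (r6, s3), (r7, s3), (r3, s2).
M1 accepts in {r6} and M2 accepts in {s0, s2, s3, s4, s5}. The reachable pairs whose M1-component is accepting are (r6, s5), (r6, s3); in each of them the M2-component is accepting too, so the product for L(M1) \ L(M2) (M1-component accepting, M2-component rejecting) has no reachable accepting pair and the difference is empty.
Hence every string in L(M1) is also in L(M2).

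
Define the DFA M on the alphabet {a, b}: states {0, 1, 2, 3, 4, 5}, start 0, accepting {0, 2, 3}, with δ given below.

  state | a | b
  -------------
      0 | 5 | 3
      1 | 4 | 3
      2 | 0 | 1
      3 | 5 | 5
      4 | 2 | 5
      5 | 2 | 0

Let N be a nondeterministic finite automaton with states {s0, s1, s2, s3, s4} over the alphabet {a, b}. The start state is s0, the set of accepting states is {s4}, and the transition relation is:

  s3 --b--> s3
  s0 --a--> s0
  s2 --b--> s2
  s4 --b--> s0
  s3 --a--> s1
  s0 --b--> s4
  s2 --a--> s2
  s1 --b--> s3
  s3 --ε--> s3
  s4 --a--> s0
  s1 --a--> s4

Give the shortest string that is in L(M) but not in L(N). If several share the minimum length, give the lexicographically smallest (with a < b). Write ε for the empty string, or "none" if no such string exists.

The empty string ε is accepted by M but not by N.
Since ε is the unique shortest string, it is the required witness.

ε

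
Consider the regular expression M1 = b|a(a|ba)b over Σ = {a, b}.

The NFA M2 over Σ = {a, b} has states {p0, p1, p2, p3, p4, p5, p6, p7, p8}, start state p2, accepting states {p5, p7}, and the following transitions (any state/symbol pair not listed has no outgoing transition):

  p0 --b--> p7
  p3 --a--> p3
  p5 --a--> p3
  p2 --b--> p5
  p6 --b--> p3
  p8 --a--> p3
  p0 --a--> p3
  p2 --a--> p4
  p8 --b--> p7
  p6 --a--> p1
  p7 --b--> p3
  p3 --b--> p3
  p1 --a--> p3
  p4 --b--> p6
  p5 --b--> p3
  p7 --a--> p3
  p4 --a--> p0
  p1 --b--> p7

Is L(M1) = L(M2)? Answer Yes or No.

Converting the expression M1 to a DFA (subset construction, then merging equivalent states) gives the minimal DFA with states {r0, r1, r2, r3, r4, r5}, start state r0, accepting states {r2} and transitions r0: a→r1, b→r2; r1: a→r3, b→r4; r2: a→r5, b→r5; r3: a→r5, b→r2; r4: a→r3, b→r5; r5: a→r5, b→r5.
Exploring the product automaton M1 × M2 from the start pair (r0, p2), following both machines on each input symbol, reaches 8 state pairs: (r0, p2), (r1, p4), (r2, p5), (r3, p0), (r4, p6), (r5, p3), (r2, p7), (r3, p1).
M1 accepts in {r2} and M2 accepts in {p5, p7}. In every reachable pair the two components are either both accepting — (r2, p5), (r2, p7) — or both non-accepting, so no string is accepted by exactly one of the machines: L(M1) \ L(M2) and L(M2) \ L(M1) are both empty.
Hence every string is accepted by M1 iff it is accepted by M2, and the two languages coincide.

Yes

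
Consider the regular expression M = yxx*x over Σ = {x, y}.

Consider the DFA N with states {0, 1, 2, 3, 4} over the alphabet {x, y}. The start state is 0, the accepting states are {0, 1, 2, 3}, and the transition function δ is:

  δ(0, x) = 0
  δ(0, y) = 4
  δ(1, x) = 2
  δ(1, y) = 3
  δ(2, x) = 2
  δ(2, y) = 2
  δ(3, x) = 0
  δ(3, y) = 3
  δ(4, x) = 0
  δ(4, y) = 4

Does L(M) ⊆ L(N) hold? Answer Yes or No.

Converting the expression M to a DFA (subset construction, then merging equivalent states) gives the minimal DFA with states {m0, m1, m2, m3, m4}, start state m0, accepting states {m4} and transitions m0: x→m1, y→m2; m1: x→m1, y→m1; m2: x→m3, y→m1; m3: x→m4, y→m1; m4: x→m4, y→m1.
Exploring the product automaton M × N from the start pair (m0, 0), following both machines on each input symbol, reaches 6 state pairs: (m0, 0), (m1, 0), (m2, 4), (m1, 4), (m3, 0), (m4, 0).
M accepts in {m4} and N accepts in {0, 1, 2, 3}. The reachable pairs whose M-component is accepting are (m4, 0); in each of them the N-component is accepting too, so the product for L(M) \ L(N) (M-component accepting, N-component rejecting) has no reachable accepting pair and the difference is empty.
Hence every string in L(M) is also in L(N).

Yes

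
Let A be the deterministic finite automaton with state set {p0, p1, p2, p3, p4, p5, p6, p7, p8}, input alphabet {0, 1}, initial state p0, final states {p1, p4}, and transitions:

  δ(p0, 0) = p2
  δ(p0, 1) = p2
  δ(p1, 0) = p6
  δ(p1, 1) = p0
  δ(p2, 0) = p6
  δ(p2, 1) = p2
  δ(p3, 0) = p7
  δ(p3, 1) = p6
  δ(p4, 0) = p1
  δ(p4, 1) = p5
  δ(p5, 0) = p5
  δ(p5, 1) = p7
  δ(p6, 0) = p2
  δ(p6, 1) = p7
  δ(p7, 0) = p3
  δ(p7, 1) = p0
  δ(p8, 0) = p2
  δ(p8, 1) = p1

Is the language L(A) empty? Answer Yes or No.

The states reachable from the start state are {p0, p2, p3, p6, p7}.
None of the accepting states {p1, p4} is reachable, so no string is accepted and L(A) = ∅.

Yes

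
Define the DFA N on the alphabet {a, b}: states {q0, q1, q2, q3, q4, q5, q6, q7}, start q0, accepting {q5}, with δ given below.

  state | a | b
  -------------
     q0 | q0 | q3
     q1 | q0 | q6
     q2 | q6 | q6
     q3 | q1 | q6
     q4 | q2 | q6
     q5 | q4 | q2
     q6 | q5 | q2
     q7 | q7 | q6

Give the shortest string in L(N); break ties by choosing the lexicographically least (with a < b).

A breadth-first search from q0 reaches an accepting state first via the path q0 → q3 → q6 → q5 on input bba.
No string of length < 3 is accepted (BFS exhausts all shorter strings without reaching an accepting state), and bba is the lexicographically least accepting string of length 3.

bba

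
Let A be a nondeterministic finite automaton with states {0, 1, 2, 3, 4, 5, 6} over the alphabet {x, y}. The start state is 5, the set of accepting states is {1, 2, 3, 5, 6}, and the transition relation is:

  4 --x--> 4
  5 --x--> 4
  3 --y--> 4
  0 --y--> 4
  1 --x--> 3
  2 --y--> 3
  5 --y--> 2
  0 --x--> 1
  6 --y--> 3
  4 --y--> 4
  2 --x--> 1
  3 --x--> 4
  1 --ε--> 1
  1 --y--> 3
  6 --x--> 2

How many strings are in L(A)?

The useful subgraph on states {1, 2, 3, 5} is acyclic, so L(A) is finite; the longest accepting path visits 4 useful states, giving maximum string length 3.
Counting accepting paths from 5 by length: 1 of length 0, 1 of length 1, 2 of length 2, 2 of length 3. Total 6.

6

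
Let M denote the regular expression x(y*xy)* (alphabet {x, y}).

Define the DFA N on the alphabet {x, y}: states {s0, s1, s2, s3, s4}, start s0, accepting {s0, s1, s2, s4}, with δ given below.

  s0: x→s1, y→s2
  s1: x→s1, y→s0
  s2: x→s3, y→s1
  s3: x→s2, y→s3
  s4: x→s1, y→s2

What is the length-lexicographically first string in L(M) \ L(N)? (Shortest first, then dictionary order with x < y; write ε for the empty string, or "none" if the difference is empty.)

xyyxy

The string xyyxy is accepted by M but not by N.
No shorter string lies in the difference, and xyyxy is the lexicographically first length-5 string in L(M) \ L(N).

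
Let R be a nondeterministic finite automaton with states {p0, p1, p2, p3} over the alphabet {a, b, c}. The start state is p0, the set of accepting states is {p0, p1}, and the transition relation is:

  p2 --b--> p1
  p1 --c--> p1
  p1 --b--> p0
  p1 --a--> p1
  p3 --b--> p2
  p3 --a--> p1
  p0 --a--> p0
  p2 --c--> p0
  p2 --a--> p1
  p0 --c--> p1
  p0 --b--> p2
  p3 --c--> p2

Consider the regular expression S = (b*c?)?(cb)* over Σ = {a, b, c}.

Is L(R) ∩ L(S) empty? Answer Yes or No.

No

The empty string ε is accepted by both R and S.
Hence L(R) ∩ L(S) ≠ ∅.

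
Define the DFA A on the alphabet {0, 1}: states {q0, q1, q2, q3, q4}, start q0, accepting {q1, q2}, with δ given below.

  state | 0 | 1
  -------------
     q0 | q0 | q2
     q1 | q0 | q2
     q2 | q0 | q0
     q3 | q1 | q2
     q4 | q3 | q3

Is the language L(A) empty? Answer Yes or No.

No

The string 1 is accepted: the run q0 → q2 ends in the accepting state q2.
Since at least one string is accepted, L(A) is not empty.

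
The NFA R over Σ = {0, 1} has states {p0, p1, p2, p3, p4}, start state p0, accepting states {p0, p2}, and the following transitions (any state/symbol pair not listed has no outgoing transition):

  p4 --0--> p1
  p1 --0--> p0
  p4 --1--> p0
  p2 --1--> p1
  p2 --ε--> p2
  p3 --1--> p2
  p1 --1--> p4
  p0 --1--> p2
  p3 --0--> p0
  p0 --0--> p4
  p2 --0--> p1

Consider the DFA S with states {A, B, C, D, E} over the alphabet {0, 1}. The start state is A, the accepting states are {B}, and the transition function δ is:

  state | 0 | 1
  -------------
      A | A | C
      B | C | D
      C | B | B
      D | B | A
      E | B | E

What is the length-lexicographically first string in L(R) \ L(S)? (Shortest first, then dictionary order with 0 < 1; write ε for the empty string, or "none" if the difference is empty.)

ε

The empty string ε is accepted by R but not by S.
Since ε is the unique shortest string, it is the required witness.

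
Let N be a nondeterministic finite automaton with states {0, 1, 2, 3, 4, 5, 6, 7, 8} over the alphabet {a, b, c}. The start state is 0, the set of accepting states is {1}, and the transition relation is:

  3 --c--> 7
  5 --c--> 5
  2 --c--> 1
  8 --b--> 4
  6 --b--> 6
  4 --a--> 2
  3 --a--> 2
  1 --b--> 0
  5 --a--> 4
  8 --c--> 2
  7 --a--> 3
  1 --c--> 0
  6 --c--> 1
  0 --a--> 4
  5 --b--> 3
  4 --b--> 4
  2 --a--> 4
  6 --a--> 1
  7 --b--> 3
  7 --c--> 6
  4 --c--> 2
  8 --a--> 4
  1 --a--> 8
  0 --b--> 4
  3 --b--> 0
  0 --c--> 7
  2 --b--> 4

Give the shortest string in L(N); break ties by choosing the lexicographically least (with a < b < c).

aac

A breadth-first search from 0 reaches an accepting state first via the path 0 → 4 → 2 → 1 on input aac.
No string of length < 3 is accepted (BFS exhausts all shorter strings without reaching an accepting state), and aac is the lexicographically least accepting string of length 3.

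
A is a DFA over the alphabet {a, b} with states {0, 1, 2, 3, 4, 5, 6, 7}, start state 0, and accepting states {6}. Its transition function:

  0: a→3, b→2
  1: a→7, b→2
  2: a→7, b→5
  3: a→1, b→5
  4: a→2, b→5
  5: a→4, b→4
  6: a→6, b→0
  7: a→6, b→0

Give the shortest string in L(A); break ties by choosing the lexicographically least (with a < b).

A breadth-first search from 0 reaches an accepting state first via the path 0 → 2 → 7 → 6 on input baa.
No string of length < 3 is accepted (BFS exhausts all shorter strings without reaching an accepting state), and baa is the lexicographically least accepting string of length 3.

baa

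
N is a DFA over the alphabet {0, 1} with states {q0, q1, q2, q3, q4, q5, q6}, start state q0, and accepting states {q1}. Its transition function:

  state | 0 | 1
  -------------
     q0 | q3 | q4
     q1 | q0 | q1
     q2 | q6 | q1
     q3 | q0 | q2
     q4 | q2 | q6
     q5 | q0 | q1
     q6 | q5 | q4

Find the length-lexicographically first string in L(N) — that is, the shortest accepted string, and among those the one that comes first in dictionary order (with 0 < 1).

A breadth-first search from q0 reaches an accepting state first via the path q0 → q3 → q2 → q1 on input 011.
No string of length < 3 is accepted (BFS exhausts all shorter strings without reaching an accepting state), and 011 is the lexicographically least accepting string of length 3.

011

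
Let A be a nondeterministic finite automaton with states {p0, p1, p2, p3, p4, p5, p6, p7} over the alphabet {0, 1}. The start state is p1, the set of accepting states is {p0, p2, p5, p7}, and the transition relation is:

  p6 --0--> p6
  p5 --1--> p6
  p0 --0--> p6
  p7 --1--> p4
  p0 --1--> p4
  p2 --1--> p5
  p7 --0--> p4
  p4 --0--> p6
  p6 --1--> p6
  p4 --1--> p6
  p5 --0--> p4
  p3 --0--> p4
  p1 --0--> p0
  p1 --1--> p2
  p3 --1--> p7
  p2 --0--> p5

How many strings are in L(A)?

4

The useful subgraph on states {p0, p1, p2, p5} is acyclic, so L(A) is finite; the longest accepting path visits 3 useful states, giving maximum string length 2.
Counting accepting paths from p1 by length: 2 of length 1, 2 of length 2. Total 4.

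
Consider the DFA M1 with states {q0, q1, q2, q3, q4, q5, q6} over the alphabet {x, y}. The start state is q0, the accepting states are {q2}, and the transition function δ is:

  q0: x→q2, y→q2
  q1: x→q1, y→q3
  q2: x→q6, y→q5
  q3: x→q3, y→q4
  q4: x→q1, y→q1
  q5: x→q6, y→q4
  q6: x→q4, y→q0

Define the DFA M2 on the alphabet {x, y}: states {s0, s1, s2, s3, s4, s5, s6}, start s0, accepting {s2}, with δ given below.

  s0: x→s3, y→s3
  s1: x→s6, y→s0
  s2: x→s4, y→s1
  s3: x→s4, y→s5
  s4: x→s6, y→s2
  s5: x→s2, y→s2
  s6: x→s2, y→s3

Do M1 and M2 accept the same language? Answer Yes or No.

No

The string x is accepted by M1 but rejected by M2.
So L(M1) ≠ L(M2).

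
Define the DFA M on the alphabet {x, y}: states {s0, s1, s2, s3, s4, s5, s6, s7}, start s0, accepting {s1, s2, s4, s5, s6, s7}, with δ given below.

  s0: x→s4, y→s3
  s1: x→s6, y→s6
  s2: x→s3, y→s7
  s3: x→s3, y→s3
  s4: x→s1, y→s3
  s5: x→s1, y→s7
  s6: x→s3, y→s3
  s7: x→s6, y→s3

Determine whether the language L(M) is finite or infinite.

The useful states (reachable from s0 and able to reach an accepting state) are {s0, s1, s4, s6}.
Restricted to these states the transition graph has no cycle, so every accepting path has bounded length and L is finite.

finite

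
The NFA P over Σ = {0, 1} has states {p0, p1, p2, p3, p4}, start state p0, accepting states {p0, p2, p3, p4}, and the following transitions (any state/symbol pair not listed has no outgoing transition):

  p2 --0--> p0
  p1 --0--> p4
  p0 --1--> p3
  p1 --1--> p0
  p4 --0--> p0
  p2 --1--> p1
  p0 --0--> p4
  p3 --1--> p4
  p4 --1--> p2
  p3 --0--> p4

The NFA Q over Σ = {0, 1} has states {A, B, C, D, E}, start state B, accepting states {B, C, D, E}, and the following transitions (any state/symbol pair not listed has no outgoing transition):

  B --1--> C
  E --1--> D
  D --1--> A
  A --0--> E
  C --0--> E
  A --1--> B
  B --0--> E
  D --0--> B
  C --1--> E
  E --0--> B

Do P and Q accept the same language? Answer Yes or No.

Yes

Exploring the product automaton P × Q from the start pair (p0, B), following both machines on each input symbol, reaches 5 state pairs: (p0, B), (p4, E), (p3, C), (p2, D), (p1, A).
P accepts in {p0, p2, p3, p4} and Q accepts in {B, C, D, E}. In every reachable pair the two components are either both accepting — (p0, B), (p4, E), (p3, C), (p2, D) — or both non-accepting, so no string is accepted by exactly one of the machines: L(P) \ L(Q) and L(Q) \ L(P) are both empty.
Hence every string is accepted by P iff it is accepted by Q, and the two languages coincide.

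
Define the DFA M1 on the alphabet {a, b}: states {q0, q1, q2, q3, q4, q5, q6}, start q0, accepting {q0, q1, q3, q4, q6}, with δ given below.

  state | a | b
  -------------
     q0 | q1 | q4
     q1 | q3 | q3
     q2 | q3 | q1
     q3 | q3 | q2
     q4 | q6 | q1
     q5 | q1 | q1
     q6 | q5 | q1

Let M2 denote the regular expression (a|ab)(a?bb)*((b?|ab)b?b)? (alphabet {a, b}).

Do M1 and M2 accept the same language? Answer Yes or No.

No

The empty string ε is accepted by M1 but rejected by M2.
So L(M1) ≠ L(M2).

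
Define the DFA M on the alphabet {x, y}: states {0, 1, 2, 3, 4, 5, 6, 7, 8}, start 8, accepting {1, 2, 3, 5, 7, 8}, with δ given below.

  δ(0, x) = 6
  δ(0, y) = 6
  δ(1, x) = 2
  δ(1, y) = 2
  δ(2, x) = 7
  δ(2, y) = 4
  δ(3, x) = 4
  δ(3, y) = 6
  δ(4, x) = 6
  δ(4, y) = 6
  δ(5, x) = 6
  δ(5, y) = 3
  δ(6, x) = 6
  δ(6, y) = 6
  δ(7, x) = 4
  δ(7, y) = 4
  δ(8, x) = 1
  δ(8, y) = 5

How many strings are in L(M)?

8

The useful subgraph on states {1, 2, 3, 5, 7, 8} is acyclic, so L(M) is finite; the longest accepting path visits 4 useful states, giving maximum string length 3.
Counting accepting paths from 8 by length: 1 of length 0, 2 of length 1, 3 of length 2, 2 of length 3. Total 8.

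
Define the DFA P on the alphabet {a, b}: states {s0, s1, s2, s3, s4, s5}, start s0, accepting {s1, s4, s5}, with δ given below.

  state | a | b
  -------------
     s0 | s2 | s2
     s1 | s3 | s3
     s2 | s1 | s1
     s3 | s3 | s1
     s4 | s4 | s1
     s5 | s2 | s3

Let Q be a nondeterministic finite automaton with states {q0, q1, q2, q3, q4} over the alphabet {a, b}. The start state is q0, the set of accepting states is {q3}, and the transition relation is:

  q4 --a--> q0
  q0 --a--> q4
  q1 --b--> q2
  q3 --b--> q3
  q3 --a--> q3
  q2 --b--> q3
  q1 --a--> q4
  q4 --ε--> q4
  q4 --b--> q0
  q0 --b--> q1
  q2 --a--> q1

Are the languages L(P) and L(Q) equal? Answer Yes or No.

The string aa is accepted by P but rejected by Q.
So L(P) ≠ L(Q).

No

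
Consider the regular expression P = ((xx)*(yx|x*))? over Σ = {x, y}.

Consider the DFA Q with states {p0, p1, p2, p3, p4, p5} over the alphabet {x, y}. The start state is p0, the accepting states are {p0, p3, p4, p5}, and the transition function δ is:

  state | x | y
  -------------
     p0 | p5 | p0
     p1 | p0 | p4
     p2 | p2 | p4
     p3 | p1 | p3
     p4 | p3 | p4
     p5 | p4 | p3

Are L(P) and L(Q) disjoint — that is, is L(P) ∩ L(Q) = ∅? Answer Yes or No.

The empty string ε is accepted by both P and Q.
Hence L(P) ∩ L(Q) ≠ ∅.

No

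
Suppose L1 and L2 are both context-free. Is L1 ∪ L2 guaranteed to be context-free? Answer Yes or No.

Yes

Take grammars for L₁ and L₂ with disjoint nonterminals and start symbols S₁, S₂; the grammar with a new start symbol and productions S → S₁ | S₂ generates L₁ ∪ L₂.
So the context-free languages are closed under union.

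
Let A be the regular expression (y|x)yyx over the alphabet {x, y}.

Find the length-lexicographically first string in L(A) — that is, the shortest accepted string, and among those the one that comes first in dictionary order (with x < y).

xyyx

By inspection of the expression, no string of length less than 4 matches, and xyyx is the lexicographically first match of length 4.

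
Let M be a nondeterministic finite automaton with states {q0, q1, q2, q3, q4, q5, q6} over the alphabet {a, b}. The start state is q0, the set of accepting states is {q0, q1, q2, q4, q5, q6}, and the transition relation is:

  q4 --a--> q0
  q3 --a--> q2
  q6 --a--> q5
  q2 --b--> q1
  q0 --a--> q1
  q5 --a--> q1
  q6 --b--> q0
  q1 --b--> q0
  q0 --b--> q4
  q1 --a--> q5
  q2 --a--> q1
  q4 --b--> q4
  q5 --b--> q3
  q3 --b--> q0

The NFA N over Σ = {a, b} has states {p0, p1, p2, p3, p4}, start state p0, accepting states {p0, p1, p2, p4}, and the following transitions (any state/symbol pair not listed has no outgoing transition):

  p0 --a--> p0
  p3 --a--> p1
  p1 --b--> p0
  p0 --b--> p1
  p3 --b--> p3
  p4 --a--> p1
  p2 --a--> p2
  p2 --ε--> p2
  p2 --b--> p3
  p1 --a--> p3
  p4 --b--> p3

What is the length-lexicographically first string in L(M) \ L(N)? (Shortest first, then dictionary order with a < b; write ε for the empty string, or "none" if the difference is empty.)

ba

The string ba is accepted by M but not by N.
No shorter string lies in the difference, and ba is the lexicographically first length-2 string in L(M) \ L(N).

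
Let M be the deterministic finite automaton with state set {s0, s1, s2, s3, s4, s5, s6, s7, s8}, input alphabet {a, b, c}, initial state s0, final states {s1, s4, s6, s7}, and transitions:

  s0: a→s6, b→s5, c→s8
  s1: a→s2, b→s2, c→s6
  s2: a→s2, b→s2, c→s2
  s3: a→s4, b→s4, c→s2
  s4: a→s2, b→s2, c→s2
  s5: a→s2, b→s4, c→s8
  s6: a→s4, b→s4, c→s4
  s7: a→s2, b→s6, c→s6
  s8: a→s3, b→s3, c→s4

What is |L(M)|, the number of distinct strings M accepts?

The useful subgraph on states {s0, s3, s4, s5, s6, s8} is acyclic, so L(M) is finite; the longest accepting path visits 5 useful states, giving maximum string length 4.
Counting accepting paths from s0 by length: 1 of length 1, 5 of length 2, 5 of length 3, 4 of length 4. Total 15.

15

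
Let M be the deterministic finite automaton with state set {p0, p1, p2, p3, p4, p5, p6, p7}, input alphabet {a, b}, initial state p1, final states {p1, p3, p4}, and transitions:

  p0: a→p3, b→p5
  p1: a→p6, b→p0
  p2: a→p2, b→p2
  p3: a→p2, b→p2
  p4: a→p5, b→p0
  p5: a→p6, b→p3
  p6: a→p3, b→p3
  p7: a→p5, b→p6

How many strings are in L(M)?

7

The useful subgraph on states {p0, p1, p3, p5, p6} is acyclic, so L(M) is finite; the longest accepting path visits 5 useful states, giving maximum string length 4.
Counting accepting paths from p1 by length: 1 of length 0, 3 of length 2, 1 of length 3, 2 of length 4. Total 7.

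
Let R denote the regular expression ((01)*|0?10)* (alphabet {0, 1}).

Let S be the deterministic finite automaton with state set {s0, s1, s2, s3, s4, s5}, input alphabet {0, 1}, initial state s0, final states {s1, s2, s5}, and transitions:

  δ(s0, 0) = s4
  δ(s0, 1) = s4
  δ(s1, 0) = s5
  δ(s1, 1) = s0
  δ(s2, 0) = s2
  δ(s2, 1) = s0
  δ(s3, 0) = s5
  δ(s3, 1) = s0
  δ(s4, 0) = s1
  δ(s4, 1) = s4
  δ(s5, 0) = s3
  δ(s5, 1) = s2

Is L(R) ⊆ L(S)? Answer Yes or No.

The empty string ε is in L(R) but not in L(S).
So L(R) ⊄ L(S).

No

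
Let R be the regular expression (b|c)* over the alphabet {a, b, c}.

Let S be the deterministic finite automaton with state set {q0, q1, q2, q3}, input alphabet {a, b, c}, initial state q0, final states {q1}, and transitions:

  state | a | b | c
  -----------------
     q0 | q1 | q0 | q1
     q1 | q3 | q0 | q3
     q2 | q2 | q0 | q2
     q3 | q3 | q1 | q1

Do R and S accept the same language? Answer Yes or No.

No

The empty string ε is accepted by R but rejected by S.
So L(R) ≠ L(S).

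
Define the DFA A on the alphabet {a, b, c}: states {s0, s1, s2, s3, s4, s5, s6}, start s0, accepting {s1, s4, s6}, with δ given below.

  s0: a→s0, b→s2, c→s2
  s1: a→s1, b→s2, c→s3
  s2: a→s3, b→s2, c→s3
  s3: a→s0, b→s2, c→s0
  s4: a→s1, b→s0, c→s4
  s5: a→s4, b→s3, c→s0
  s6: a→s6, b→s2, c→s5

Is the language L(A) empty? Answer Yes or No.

The states reachable from the start state are {s0, s2, s3}.
None of the accepting states {s1, s4, s6} is reachable, so no string is accepted and L(A) = ∅.

Yes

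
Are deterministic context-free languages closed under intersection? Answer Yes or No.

DCFLs are closed under complement (normalise the DPDA to read all of its input, then flip the verdict). If they were also closed under intersection, De Morgan would make them closed under union; but {aⁿbⁿ : n≥0} and {aⁿb²ⁿ : n≥0} are DCFLs (push the a's; pop one per b, respectively one per two b's) whose union no deterministic PDA accepts: a DPDA for it would have a single run on aⁿb²ⁿ, accepting after the prefix aⁿbⁿ and accepting again after n more b's; an ordinary PDA that simulates it on a's and b's and, at any moment when it is accepting, may switch to reading only a fresh letter c while feeding each c to the simulation as a b, would accept aⁱbʲcᵏ (k≥1) exactly when both aⁱbʲ and aⁱbʲ⁺ᵏ are in the language, i.e. its language intersected with the regular set a*b*c⁺ would be exactly {aⁿbⁿcⁿ : n≥1} — impossible, since context-free languages are closed under intersection with regular sets and {aⁿbⁿcⁿ} is not context-free.

No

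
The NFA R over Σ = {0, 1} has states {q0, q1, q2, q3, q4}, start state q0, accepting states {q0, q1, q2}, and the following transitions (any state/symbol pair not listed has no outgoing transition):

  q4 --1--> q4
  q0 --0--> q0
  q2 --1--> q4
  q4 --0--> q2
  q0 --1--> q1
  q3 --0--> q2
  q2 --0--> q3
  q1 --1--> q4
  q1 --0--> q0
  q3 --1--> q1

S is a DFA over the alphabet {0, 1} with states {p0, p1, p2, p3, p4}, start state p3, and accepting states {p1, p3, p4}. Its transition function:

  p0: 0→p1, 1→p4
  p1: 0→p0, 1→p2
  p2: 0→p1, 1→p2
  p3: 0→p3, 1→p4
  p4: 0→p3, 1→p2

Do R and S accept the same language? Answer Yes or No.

Yes

Exploring the product automaton R × S from the start pair (q0, p3), following both machines on each input symbol, reaches 5 state pairs: (q0, p3), (q1, p4), (q4, p2), (q2, p1), (q3, p0).
R accepts in {q0, q1, q2} and S accepts in {p1, p3, p4}. In every reachable pair the two components are either both accepting — (q0, p3), (q1, p4), (q2, p1) — or both non-accepting, so no string is accepted by exactly one of the machines: L(R) \ L(S) and L(S) \ L(R) are both empty.
Hence every string is accepted by R iff it is accepted by S, and the two languages coincide.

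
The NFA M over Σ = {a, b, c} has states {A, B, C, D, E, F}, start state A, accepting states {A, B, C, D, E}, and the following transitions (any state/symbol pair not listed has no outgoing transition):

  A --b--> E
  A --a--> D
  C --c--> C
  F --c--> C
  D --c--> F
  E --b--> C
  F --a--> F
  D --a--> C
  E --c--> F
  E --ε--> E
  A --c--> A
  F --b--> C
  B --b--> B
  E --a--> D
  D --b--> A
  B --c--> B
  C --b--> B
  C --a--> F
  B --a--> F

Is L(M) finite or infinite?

infinite

State A is reachable from the start and can reach an accepting state, and it lies on the cycle A → A.
Traversing that cycle any number of times yields accepted strings of unbounded length, so the language is infinite.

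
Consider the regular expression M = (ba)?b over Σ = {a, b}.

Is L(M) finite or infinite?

finite

The expression contains no Kleene star (every subexpression denotes a finite set), so L(M) is finite.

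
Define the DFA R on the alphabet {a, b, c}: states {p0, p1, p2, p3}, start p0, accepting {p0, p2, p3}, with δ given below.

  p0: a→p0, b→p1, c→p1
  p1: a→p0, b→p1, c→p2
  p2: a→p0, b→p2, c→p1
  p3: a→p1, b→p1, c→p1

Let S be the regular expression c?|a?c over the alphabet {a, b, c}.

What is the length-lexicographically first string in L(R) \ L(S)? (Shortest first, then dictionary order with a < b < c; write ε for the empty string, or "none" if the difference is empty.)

The string a is accepted by R but not by S.
No shorter string lies in the difference, and a is the lexicographically first length-1 string in L(R) \ L(S).

a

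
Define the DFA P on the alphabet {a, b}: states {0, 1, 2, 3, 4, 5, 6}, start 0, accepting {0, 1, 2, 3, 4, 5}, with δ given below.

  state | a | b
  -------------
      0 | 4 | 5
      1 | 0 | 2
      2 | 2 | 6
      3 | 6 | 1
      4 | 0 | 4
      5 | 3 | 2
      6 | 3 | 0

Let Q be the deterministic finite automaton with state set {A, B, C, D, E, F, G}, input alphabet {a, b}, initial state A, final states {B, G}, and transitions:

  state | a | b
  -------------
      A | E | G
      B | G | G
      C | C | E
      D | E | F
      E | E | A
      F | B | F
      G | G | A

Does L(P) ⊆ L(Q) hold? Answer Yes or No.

The empty string ε is in L(P) but not in L(Q).
So L(P) ⊄ L(Q).

No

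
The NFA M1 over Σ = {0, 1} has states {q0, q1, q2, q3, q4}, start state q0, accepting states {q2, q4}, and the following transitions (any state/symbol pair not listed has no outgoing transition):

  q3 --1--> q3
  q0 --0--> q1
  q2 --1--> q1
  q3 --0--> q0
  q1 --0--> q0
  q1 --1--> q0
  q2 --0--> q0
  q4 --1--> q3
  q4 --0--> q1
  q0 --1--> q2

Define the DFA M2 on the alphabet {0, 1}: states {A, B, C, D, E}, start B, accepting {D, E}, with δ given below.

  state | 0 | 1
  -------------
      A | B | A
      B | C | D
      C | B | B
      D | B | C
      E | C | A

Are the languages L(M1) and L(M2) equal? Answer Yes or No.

Exploring the product automaton M1 × M2 from the start pair (q0, B), following both machines on each input symbol, reaches 3 state pairs: (q0, B), (q1, C), (q2, D).
M1 accepts in {q2, q4} and M2 accepts in {D, E}. In every reachable pair the two components are either both accepting — (q2, D) — or both non-accepting, so no string is accepted by exactly one of the machines: L(M1) \ L(M2) and L(M2) \ L(M1) are both empty.
Hence every string is accepted by M1 iff it is accepted by M2, and the two languages coincide.

Yes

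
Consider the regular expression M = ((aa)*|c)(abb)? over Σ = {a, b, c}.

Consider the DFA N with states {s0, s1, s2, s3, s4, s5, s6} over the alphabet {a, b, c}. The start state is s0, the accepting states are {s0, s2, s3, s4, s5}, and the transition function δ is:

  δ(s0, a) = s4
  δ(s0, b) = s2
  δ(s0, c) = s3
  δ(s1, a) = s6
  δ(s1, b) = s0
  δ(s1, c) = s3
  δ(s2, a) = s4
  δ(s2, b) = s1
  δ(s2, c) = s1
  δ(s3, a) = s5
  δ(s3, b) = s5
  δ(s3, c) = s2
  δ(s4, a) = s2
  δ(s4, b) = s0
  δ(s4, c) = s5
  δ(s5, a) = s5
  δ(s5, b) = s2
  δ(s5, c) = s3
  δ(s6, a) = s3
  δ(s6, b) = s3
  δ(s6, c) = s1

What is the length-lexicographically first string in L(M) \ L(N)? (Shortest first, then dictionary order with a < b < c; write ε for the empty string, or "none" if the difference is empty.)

cabb

The string cabb is accepted by M but not by N.
No shorter string lies in the difference, and cabb is the lexicographically first length-4 string in L(M) \ L(N).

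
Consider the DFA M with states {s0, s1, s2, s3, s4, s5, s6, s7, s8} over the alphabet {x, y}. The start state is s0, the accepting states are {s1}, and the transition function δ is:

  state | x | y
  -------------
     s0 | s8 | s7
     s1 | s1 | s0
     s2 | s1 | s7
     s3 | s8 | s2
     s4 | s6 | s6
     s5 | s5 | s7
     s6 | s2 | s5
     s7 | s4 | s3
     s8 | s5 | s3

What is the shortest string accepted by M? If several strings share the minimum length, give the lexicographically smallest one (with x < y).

xyyx

A breadth-first search from s0 reaches an accepting state first via the path s0 → s8 → s3 → s2 → s1 on input xyyx.
No string of length < 4 is accepted (BFS exhausts all shorter strings without reaching an accepting state), and xyyx is the lexicographically least accepting string of length 4.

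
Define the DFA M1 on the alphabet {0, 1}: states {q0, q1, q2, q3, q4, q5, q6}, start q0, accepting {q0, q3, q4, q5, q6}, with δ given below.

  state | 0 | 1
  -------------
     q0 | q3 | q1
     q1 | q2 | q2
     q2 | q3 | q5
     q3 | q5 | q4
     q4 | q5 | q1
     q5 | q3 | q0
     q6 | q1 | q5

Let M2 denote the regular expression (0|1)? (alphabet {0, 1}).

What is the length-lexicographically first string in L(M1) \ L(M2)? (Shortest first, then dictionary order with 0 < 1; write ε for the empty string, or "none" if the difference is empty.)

The string 00 is accepted by M1 but not by M2.
No shorter string lies in the difference, and 00 is the lexicographically first length-2 string in L(M1) \ L(M2).

00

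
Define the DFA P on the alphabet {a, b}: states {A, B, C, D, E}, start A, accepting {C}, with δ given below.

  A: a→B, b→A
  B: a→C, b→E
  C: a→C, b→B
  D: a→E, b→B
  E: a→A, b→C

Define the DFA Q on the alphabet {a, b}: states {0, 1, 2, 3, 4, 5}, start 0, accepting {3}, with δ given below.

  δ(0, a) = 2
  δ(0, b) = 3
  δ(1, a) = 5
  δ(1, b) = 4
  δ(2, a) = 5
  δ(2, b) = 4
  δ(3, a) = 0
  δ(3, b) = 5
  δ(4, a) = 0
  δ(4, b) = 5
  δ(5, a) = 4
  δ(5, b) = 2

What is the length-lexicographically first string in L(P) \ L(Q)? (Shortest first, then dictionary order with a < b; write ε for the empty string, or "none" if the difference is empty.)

The string aa is accepted by P but not by Q.
No shorter string lies in the difference, and aa is the lexicographically first length-2 string in L(P) \ L(Q).

aa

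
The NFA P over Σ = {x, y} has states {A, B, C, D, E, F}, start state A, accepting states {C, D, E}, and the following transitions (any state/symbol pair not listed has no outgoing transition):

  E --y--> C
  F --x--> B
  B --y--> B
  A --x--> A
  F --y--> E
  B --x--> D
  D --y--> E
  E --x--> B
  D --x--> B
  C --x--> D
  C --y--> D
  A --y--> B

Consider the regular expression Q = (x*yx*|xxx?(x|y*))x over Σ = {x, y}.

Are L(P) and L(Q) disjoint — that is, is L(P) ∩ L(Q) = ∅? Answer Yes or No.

The string yx is accepted by both P and Q.
Hence L(P) ∩ L(Q) ≠ ∅.

No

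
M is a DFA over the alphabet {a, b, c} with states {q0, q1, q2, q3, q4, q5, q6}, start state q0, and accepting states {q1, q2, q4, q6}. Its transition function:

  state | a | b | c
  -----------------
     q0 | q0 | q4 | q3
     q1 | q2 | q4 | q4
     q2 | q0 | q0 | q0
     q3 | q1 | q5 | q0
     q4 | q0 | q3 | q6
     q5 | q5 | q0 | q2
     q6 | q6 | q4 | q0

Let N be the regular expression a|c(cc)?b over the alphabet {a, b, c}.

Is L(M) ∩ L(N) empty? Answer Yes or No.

Converting the expression N to a DFA (subset construction, then merging equivalent states) gives the minimal DFA with states {n0, n1, n2, n3, n4, n5}, start state n0, accepting states {n1} and transitions n0: a→n1, b→n2, c→n3; n1: a→n2, b→n2, c→n2; n2: a→n2, b→n2, c→n2; n3: a→n2, b→n1, c→n4; n4: a→n2, b→n2, c→n5; n5: a→n2, b→n1, c→n2.
Exploring the product automaton M × N from the start pair (q0, n0), following both machines on each input symbol, reaches 13 state pairs: (q0, n0), (q0, n1), (q4, n2), (q3, n3), (q0, n2), (q3, n2), (q6, n2), (q1, n2), (q5, n1), (q0, n4), (q5, n2), (q2, n2), (q3, n5).
M accepts in {q1, q2, q4, q6} and N accepts in {n1}; no reachable pair has both components accepting, so no string drives both machines to acceptance simultaneously and L(M) ∩ L(N) = ∅.
So no string is accepted by both, and the intersection is empty.

Yes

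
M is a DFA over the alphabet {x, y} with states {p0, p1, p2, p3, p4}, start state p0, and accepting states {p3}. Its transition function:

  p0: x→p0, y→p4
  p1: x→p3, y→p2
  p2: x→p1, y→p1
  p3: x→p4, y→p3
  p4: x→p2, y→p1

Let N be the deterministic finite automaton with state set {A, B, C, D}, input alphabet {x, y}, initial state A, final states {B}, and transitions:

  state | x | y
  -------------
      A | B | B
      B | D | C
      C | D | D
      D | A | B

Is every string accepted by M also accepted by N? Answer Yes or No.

No

The string yyx is in L(M) but not in L(N).
So L(M) ⊄ L(N).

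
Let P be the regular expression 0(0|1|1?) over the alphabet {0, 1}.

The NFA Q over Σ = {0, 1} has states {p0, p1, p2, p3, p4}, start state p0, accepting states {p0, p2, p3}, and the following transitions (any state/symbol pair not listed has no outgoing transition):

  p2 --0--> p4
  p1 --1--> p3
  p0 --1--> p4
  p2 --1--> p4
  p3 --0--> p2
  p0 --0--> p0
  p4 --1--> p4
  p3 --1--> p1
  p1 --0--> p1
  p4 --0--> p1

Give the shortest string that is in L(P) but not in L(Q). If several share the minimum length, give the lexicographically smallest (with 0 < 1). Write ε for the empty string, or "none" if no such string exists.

01

The string 01 is accepted by P but not by Q.
No shorter string lies in the difference, and 01 is the lexicographically first length-2 string in L(P) \ L(Q).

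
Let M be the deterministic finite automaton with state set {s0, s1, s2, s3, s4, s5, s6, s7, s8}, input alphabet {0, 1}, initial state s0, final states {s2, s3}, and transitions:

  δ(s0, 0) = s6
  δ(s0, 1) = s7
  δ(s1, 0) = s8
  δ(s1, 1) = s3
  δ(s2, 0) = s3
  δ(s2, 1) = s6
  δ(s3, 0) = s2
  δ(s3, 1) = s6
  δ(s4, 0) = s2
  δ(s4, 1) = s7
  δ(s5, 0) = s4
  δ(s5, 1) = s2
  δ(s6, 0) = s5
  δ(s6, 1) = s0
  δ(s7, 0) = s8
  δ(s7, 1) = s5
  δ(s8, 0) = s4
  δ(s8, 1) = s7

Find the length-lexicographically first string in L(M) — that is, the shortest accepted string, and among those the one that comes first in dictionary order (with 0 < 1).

A breadth-first search from s0 reaches an accepting state first via the path s0 → s6 → s5 → s2 on input 001.
No string of length < 3 is accepted (BFS exhausts all shorter strings without reaching an accepting state), and 001 is the lexicographically least accepting string of length 3.

001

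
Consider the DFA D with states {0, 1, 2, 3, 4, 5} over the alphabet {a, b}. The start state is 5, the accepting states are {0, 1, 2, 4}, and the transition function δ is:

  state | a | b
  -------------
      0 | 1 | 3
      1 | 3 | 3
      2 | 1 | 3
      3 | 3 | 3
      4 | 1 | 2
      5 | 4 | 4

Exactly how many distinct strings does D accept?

The useful subgraph on states {1, 2, 4, 5} is acyclic, so L(D) is finite; the longest accepting path visits 4 useful states, giving maximum string length 3.
Counting accepting paths from 5 by length: 2 of length 1, 4 of length 2, 2 of length 3. Total 8.

8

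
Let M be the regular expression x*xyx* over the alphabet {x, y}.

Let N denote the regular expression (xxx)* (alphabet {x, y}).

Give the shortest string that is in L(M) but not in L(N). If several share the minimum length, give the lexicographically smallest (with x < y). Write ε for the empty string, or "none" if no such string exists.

The string xy is accepted by M but not by N.
No shorter string lies in the difference, and xy is the lexicographically first length-2 string in L(M) \ L(N).

xy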